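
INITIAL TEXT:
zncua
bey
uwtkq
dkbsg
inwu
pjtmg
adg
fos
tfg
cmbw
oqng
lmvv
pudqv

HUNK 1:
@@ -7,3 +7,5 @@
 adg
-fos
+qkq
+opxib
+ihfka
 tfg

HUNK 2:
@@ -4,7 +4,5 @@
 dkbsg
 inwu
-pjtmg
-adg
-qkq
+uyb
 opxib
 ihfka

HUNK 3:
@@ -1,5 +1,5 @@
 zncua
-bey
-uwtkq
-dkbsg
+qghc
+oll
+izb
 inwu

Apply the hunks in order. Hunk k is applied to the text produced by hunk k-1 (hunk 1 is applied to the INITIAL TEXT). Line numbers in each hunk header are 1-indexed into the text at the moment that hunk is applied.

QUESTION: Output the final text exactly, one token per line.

Hunk 1: at line 7 remove [fos] add [qkq,opxib,ihfka] -> 15 lines: zncua bey uwtkq dkbsg inwu pjtmg adg qkq opxib ihfka tfg cmbw oqng lmvv pudqv
Hunk 2: at line 4 remove [pjtmg,adg,qkq] add [uyb] -> 13 lines: zncua bey uwtkq dkbsg inwu uyb opxib ihfka tfg cmbw oqng lmvv pudqv
Hunk 3: at line 1 remove [bey,uwtkq,dkbsg] add [qghc,oll,izb] -> 13 lines: zncua qghc oll izb inwu uyb opxib ihfka tfg cmbw oqng lmvv pudqv

Answer: zncua
qghc
oll
izb
inwu
uyb
opxib
ihfka
tfg
cmbw
oqng
lmvv
pudqv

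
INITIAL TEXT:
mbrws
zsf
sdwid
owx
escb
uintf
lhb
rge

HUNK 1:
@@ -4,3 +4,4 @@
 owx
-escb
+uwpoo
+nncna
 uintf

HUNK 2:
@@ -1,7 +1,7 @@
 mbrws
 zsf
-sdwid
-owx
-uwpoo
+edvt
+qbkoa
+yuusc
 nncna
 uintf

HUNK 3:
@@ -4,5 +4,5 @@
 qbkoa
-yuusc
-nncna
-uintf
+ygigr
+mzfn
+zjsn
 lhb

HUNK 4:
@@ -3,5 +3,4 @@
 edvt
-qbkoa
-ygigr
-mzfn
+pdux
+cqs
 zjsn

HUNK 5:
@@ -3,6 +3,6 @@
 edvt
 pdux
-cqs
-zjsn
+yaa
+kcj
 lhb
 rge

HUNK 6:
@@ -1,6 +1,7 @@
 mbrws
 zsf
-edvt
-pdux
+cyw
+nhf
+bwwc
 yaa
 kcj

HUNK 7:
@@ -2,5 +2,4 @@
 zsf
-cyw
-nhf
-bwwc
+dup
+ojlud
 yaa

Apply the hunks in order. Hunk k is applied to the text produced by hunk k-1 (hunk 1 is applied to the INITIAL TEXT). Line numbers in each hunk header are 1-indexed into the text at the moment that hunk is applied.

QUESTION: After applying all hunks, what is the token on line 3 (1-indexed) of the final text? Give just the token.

Hunk 1: at line 4 remove [escb] add [uwpoo,nncna] -> 9 lines: mbrws zsf sdwid owx uwpoo nncna uintf lhb rge
Hunk 2: at line 1 remove [sdwid,owx,uwpoo] add [edvt,qbkoa,yuusc] -> 9 lines: mbrws zsf edvt qbkoa yuusc nncna uintf lhb rge
Hunk 3: at line 4 remove [yuusc,nncna,uintf] add [ygigr,mzfn,zjsn] -> 9 lines: mbrws zsf edvt qbkoa ygigr mzfn zjsn lhb rge
Hunk 4: at line 3 remove [qbkoa,ygigr,mzfn] add [pdux,cqs] -> 8 lines: mbrws zsf edvt pdux cqs zjsn lhb rge
Hunk 5: at line 3 remove [cqs,zjsn] add [yaa,kcj] -> 8 lines: mbrws zsf edvt pdux yaa kcj lhb rge
Hunk 6: at line 1 remove [edvt,pdux] add [cyw,nhf,bwwc] -> 9 lines: mbrws zsf cyw nhf bwwc yaa kcj lhb rge
Hunk 7: at line 2 remove [cyw,nhf,bwwc] add [dup,ojlud] -> 8 lines: mbrws zsf dup ojlud yaa kcj lhb rge
Final line 3: dup

Answer: dup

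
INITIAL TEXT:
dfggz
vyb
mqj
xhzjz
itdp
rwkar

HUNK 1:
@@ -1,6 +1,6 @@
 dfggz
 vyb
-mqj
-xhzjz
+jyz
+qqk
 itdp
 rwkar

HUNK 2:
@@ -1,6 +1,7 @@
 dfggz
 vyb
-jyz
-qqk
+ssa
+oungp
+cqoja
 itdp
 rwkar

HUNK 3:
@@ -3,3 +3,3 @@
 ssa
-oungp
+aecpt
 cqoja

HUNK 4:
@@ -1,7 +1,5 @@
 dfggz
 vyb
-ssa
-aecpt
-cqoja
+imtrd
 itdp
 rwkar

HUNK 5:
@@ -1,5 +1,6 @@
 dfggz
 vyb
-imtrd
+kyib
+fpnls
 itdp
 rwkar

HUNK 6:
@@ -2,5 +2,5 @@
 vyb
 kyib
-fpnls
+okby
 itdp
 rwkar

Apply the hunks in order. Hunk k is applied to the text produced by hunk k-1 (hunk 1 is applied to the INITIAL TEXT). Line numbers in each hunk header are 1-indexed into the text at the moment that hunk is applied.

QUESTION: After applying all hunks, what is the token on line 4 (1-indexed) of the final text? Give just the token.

Answer: okby

Derivation:
Hunk 1: at line 1 remove [mqj,xhzjz] add [jyz,qqk] -> 6 lines: dfggz vyb jyz qqk itdp rwkar
Hunk 2: at line 1 remove [jyz,qqk] add [ssa,oungp,cqoja] -> 7 lines: dfggz vyb ssa oungp cqoja itdp rwkar
Hunk 3: at line 3 remove [oungp] add [aecpt] -> 7 lines: dfggz vyb ssa aecpt cqoja itdp rwkar
Hunk 4: at line 1 remove [ssa,aecpt,cqoja] add [imtrd] -> 5 lines: dfggz vyb imtrd itdp rwkar
Hunk 5: at line 1 remove [imtrd] add [kyib,fpnls] -> 6 lines: dfggz vyb kyib fpnls itdp rwkar
Hunk 6: at line 2 remove [fpnls] add [okby] -> 6 lines: dfggz vyb kyib okby itdp rwkar
Final line 4: okby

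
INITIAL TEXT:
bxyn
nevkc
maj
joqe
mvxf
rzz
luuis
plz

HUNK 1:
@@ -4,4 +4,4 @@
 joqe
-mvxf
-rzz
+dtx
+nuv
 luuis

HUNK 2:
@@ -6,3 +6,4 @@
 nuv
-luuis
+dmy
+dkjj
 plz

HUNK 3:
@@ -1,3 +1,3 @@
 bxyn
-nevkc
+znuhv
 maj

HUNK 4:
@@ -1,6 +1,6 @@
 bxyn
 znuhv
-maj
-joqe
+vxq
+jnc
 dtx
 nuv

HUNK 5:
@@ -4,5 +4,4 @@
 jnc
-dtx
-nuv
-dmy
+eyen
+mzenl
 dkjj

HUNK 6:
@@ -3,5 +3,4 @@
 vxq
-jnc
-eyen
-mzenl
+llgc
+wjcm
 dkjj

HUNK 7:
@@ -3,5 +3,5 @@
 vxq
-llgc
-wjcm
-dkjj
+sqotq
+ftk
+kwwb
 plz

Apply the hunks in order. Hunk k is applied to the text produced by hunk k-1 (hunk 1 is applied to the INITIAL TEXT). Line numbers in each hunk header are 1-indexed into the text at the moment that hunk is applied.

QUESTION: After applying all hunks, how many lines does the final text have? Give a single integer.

Hunk 1: at line 4 remove [mvxf,rzz] add [dtx,nuv] -> 8 lines: bxyn nevkc maj joqe dtx nuv luuis plz
Hunk 2: at line 6 remove [luuis] add [dmy,dkjj] -> 9 lines: bxyn nevkc maj joqe dtx nuv dmy dkjj plz
Hunk 3: at line 1 remove [nevkc] add [znuhv] -> 9 lines: bxyn znuhv maj joqe dtx nuv dmy dkjj plz
Hunk 4: at line 1 remove [maj,joqe] add [vxq,jnc] -> 9 lines: bxyn znuhv vxq jnc dtx nuv dmy dkjj plz
Hunk 5: at line 4 remove [dtx,nuv,dmy] add [eyen,mzenl] -> 8 lines: bxyn znuhv vxq jnc eyen mzenl dkjj plz
Hunk 6: at line 3 remove [jnc,eyen,mzenl] add [llgc,wjcm] -> 7 lines: bxyn znuhv vxq llgc wjcm dkjj plz
Hunk 7: at line 3 remove [llgc,wjcm,dkjj] add [sqotq,ftk,kwwb] -> 7 lines: bxyn znuhv vxq sqotq ftk kwwb plz
Final line count: 7

Answer: 7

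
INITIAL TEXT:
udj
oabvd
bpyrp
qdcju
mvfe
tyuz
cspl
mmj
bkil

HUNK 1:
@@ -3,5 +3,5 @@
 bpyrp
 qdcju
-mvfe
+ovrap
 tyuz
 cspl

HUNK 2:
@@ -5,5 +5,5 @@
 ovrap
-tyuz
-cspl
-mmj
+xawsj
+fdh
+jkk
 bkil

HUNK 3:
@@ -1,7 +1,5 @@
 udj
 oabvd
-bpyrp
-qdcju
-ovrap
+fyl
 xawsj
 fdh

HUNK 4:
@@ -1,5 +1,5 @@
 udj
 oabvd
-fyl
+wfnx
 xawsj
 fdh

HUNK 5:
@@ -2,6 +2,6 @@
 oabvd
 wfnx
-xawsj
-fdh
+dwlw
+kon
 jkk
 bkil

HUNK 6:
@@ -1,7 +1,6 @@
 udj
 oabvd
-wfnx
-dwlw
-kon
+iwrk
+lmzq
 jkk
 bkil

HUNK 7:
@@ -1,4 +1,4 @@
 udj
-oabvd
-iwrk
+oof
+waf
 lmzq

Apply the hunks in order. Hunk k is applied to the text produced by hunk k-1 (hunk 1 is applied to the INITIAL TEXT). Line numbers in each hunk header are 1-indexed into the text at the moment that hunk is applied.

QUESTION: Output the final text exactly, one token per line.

Hunk 1: at line 3 remove [mvfe] add [ovrap] -> 9 lines: udj oabvd bpyrp qdcju ovrap tyuz cspl mmj bkil
Hunk 2: at line 5 remove [tyuz,cspl,mmj] add [xawsj,fdh,jkk] -> 9 lines: udj oabvd bpyrp qdcju ovrap xawsj fdh jkk bkil
Hunk 3: at line 1 remove [bpyrp,qdcju,ovrap] add [fyl] -> 7 lines: udj oabvd fyl xawsj fdh jkk bkil
Hunk 4: at line 1 remove [fyl] add [wfnx] -> 7 lines: udj oabvd wfnx xawsj fdh jkk bkil
Hunk 5: at line 2 remove [xawsj,fdh] add [dwlw,kon] -> 7 lines: udj oabvd wfnx dwlw kon jkk bkil
Hunk 6: at line 1 remove [wfnx,dwlw,kon] add [iwrk,lmzq] -> 6 lines: udj oabvd iwrk lmzq jkk bkil
Hunk 7: at line 1 remove [oabvd,iwrk] add [oof,waf] -> 6 lines: udj oof waf lmzq jkk bkil

Answer: udj
oof
waf
lmzq
jkk
bkil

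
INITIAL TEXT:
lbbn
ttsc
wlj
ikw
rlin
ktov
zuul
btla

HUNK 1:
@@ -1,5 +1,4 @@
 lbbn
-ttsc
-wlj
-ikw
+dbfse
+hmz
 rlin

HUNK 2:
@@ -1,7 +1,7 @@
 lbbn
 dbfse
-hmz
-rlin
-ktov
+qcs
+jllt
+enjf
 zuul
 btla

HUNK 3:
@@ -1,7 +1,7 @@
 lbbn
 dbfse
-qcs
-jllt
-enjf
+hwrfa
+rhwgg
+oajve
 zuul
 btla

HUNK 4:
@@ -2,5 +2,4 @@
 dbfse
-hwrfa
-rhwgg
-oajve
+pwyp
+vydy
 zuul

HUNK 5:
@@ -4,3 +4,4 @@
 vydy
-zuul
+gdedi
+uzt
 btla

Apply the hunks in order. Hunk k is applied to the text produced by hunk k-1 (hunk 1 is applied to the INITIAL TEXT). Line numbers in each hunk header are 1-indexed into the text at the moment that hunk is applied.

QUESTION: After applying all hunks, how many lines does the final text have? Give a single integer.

Hunk 1: at line 1 remove [ttsc,wlj,ikw] add [dbfse,hmz] -> 7 lines: lbbn dbfse hmz rlin ktov zuul btla
Hunk 2: at line 1 remove [hmz,rlin,ktov] add [qcs,jllt,enjf] -> 7 lines: lbbn dbfse qcs jllt enjf zuul btla
Hunk 3: at line 1 remove [qcs,jllt,enjf] add [hwrfa,rhwgg,oajve] -> 7 lines: lbbn dbfse hwrfa rhwgg oajve zuul btla
Hunk 4: at line 2 remove [hwrfa,rhwgg,oajve] add [pwyp,vydy] -> 6 lines: lbbn dbfse pwyp vydy zuul btla
Hunk 5: at line 4 remove [zuul] add [gdedi,uzt] -> 7 lines: lbbn dbfse pwyp vydy gdedi uzt btla
Final line count: 7

Answer: 7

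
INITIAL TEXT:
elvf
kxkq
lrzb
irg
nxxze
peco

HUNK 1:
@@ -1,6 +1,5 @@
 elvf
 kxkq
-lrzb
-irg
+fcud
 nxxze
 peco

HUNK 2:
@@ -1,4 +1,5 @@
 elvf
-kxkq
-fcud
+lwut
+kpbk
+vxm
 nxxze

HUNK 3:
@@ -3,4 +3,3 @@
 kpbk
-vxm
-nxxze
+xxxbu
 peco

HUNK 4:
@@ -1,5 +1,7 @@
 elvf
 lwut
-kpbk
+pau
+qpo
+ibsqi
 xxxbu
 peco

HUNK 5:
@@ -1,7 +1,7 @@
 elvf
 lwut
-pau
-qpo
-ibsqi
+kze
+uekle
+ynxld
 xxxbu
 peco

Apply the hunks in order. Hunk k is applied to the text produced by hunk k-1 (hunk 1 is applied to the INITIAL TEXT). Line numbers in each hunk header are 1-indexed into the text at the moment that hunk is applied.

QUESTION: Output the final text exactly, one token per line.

Answer: elvf
lwut
kze
uekle
ynxld
xxxbu
peco

Derivation:
Hunk 1: at line 1 remove [lrzb,irg] add [fcud] -> 5 lines: elvf kxkq fcud nxxze peco
Hunk 2: at line 1 remove [kxkq,fcud] add [lwut,kpbk,vxm] -> 6 lines: elvf lwut kpbk vxm nxxze peco
Hunk 3: at line 3 remove [vxm,nxxze] add [xxxbu] -> 5 lines: elvf lwut kpbk xxxbu peco
Hunk 4: at line 1 remove [kpbk] add [pau,qpo,ibsqi] -> 7 lines: elvf lwut pau qpo ibsqi xxxbu peco
Hunk 5: at line 1 remove [pau,qpo,ibsqi] add [kze,uekle,ynxld] -> 7 lines: elvf lwut kze uekle ynxld xxxbu peco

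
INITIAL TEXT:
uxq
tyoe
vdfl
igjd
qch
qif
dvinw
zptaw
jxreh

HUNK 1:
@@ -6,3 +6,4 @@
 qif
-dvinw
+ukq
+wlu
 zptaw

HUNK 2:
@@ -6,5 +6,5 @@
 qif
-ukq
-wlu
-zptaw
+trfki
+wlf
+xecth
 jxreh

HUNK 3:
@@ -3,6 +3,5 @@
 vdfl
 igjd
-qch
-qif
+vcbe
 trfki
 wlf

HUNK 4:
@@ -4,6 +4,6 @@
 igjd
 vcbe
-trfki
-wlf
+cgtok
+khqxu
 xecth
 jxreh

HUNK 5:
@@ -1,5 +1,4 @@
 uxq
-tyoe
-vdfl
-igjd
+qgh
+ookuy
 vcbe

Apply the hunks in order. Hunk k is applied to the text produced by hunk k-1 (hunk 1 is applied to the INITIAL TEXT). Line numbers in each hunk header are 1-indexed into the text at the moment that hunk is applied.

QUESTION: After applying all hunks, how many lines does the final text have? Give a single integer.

Hunk 1: at line 6 remove [dvinw] add [ukq,wlu] -> 10 lines: uxq tyoe vdfl igjd qch qif ukq wlu zptaw jxreh
Hunk 2: at line 6 remove [ukq,wlu,zptaw] add [trfki,wlf,xecth] -> 10 lines: uxq tyoe vdfl igjd qch qif trfki wlf xecth jxreh
Hunk 3: at line 3 remove [qch,qif] add [vcbe] -> 9 lines: uxq tyoe vdfl igjd vcbe trfki wlf xecth jxreh
Hunk 4: at line 4 remove [trfki,wlf] add [cgtok,khqxu] -> 9 lines: uxq tyoe vdfl igjd vcbe cgtok khqxu xecth jxreh
Hunk 5: at line 1 remove [tyoe,vdfl,igjd] add [qgh,ookuy] -> 8 lines: uxq qgh ookuy vcbe cgtok khqxu xecth jxreh
Final line count: 8

Answer: 8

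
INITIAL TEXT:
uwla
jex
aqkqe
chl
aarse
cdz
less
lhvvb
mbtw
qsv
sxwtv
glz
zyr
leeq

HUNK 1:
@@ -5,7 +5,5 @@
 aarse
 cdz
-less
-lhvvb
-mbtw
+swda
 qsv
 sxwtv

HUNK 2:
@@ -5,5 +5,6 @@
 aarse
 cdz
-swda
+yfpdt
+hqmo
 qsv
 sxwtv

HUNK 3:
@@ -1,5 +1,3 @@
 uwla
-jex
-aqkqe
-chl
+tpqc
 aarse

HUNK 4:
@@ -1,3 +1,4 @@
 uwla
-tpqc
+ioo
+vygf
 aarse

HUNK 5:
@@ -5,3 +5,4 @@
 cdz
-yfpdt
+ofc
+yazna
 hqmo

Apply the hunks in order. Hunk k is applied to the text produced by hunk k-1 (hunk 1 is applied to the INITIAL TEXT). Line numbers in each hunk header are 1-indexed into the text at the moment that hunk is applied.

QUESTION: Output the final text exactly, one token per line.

Answer: uwla
ioo
vygf
aarse
cdz
ofc
yazna
hqmo
qsv
sxwtv
glz
zyr
leeq

Derivation:
Hunk 1: at line 5 remove [less,lhvvb,mbtw] add [swda] -> 12 lines: uwla jex aqkqe chl aarse cdz swda qsv sxwtv glz zyr leeq
Hunk 2: at line 5 remove [swda] add [yfpdt,hqmo] -> 13 lines: uwla jex aqkqe chl aarse cdz yfpdt hqmo qsv sxwtv glz zyr leeq
Hunk 3: at line 1 remove [jex,aqkqe,chl] add [tpqc] -> 11 lines: uwla tpqc aarse cdz yfpdt hqmo qsv sxwtv glz zyr leeq
Hunk 4: at line 1 remove [tpqc] add [ioo,vygf] -> 12 lines: uwla ioo vygf aarse cdz yfpdt hqmo qsv sxwtv glz zyr leeq
Hunk 5: at line 5 remove [yfpdt] add [ofc,yazna] -> 13 lines: uwla ioo vygf aarse cdz ofc yazna hqmo qsv sxwtv glz zyr leeq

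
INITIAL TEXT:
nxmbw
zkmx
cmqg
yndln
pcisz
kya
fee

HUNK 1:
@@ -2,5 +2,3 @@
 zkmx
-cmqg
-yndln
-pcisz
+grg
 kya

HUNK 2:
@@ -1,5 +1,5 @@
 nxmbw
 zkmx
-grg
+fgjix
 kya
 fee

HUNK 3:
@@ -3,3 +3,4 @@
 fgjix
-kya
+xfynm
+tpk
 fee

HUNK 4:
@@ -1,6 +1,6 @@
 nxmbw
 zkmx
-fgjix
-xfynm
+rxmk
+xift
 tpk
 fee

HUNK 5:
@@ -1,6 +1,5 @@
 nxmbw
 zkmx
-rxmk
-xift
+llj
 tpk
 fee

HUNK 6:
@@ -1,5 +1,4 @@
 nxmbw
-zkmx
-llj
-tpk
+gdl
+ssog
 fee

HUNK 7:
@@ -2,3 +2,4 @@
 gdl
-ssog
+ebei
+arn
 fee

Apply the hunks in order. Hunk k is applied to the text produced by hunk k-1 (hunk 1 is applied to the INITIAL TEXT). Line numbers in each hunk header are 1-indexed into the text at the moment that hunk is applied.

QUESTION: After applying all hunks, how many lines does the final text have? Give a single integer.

Answer: 5

Derivation:
Hunk 1: at line 2 remove [cmqg,yndln,pcisz] add [grg] -> 5 lines: nxmbw zkmx grg kya fee
Hunk 2: at line 1 remove [grg] add [fgjix] -> 5 lines: nxmbw zkmx fgjix kya fee
Hunk 3: at line 3 remove [kya] add [xfynm,tpk] -> 6 lines: nxmbw zkmx fgjix xfynm tpk fee
Hunk 4: at line 1 remove [fgjix,xfynm] add [rxmk,xift] -> 6 lines: nxmbw zkmx rxmk xift tpk fee
Hunk 5: at line 1 remove [rxmk,xift] add [llj] -> 5 lines: nxmbw zkmx llj tpk fee
Hunk 6: at line 1 remove [zkmx,llj,tpk] add [gdl,ssog] -> 4 lines: nxmbw gdl ssog fee
Hunk 7: at line 2 remove [ssog] add [ebei,arn] -> 5 lines: nxmbw gdl ebei arn fee
Final line count: 5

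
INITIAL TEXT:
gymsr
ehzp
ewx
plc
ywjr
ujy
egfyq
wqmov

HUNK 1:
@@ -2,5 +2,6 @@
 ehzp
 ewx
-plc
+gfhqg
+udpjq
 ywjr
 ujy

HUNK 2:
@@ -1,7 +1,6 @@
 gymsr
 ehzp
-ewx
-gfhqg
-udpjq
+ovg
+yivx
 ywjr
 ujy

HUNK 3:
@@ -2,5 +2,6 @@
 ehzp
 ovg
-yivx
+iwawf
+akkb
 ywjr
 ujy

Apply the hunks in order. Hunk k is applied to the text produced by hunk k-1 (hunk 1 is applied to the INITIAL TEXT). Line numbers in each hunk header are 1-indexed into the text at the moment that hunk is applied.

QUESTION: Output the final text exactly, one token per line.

Hunk 1: at line 2 remove [plc] add [gfhqg,udpjq] -> 9 lines: gymsr ehzp ewx gfhqg udpjq ywjr ujy egfyq wqmov
Hunk 2: at line 1 remove [ewx,gfhqg,udpjq] add [ovg,yivx] -> 8 lines: gymsr ehzp ovg yivx ywjr ujy egfyq wqmov
Hunk 3: at line 2 remove [yivx] add [iwawf,akkb] -> 9 lines: gymsr ehzp ovg iwawf akkb ywjr ujy egfyq wqmov

Answer: gymsr
ehzp
ovg
iwawf
akkb
ywjr
ujy
egfyq
wqmov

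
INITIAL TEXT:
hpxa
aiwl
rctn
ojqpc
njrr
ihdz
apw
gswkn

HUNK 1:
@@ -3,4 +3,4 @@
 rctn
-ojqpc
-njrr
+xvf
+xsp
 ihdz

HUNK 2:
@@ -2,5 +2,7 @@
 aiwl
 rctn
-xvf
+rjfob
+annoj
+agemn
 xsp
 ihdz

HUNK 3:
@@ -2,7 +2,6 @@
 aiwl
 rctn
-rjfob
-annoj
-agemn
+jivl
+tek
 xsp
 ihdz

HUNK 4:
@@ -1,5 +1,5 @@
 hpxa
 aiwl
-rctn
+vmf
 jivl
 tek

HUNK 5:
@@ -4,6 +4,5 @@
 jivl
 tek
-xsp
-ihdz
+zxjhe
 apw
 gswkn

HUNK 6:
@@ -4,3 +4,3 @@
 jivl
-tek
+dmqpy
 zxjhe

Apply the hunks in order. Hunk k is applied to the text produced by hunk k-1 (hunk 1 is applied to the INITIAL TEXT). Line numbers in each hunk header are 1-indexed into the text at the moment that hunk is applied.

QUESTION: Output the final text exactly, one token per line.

Hunk 1: at line 3 remove [ojqpc,njrr] add [xvf,xsp] -> 8 lines: hpxa aiwl rctn xvf xsp ihdz apw gswkn
Hunk 2: at line 2 remove [xvf] add [rjfob,annoj,agemn] -> 10 lines: hpxa aiwl rctn rjfob annoj agemn xsp ihdz apw gswkn
Hunk 3: at line 2 remove [rjfob,annoj,agemn] add [jivl,tek] -> 9 lines: hpxa aiwl rctn jivl tek xsp ihdz apw gswkn
Hunk 4: at line 1 remove [rctn] add [vmf] -> 9 lines: hpxa aiwl vmf jivl tek xsp ihdz apw gswkn
Hunk 5: at line 4 remove [xsp,ihdz] add [zxjhe] -> 8 lines: hpxa aiwl vmf jivl tek zxjhe apw gswkn
Hunk 6: at line 4 remove [tek] add [dmqpy] -> 8 lines: hpxa aiwl vmf jivl dmqpy zxjhe apw gswkn

Answer: hpxa
aiwl
vmf
jivl
dmqpy
zxjhe
apw
gswkn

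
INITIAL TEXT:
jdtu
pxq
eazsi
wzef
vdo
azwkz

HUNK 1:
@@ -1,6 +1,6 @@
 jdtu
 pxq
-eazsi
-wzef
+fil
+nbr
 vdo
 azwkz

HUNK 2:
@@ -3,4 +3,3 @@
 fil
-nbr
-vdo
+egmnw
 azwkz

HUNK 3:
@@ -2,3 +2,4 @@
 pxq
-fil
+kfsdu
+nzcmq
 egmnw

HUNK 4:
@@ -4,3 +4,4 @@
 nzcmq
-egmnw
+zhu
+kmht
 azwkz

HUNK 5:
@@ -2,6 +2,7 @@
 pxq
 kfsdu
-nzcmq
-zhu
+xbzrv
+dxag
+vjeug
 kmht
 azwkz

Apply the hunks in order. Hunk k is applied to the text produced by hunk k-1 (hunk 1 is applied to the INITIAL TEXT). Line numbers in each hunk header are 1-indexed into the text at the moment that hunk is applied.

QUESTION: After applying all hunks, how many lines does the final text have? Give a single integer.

Hunk 1: at line 1 remove [eazsi,wzef] add [fil,nbr] -> 6 lines: jdtu pxq fil nbr vdo azwkz
Hunk 2: at line 3 remove [nbr,vdo] add [egmnw] -> 5 lines: jdtu pxq fil egmnw azwkz
Hunk 3: at line 2 remove [fil] add [kfsdu,nzcmq] -> 6 lines: jdtu pxq kfsdu nzcmq egmnw azwkz
Hunk 4: at line 4 remove [egmnw] add [zhu,kmht] -> 7 lines: jdtu pxq kfsdu nzcmq zhu kmht azwkz
Hunk 5: at line 2 remove [nzcmq,zhu] add [xbzrv,dxag,vjeug] -> 8 lines: jdtu pxq kfsdu xbzrv dxag vjeug kmht azwkz
Final line count: 8

Answer: 8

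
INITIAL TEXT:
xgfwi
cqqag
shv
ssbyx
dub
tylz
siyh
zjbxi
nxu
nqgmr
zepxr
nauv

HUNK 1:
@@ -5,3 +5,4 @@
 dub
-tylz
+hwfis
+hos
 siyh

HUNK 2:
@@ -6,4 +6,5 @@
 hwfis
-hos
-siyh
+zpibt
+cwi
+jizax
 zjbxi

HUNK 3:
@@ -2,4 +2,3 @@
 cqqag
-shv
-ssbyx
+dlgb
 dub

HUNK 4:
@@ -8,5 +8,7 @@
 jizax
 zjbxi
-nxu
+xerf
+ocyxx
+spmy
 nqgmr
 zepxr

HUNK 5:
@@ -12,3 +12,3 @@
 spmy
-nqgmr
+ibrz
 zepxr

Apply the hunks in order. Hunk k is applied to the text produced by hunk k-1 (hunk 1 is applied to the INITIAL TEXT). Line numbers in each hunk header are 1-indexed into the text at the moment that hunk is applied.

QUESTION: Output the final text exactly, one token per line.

Answer: xgfwi
cqqag
dlgb
dub
hwfis
zpibt
cwi
jizax
zjbxi
xerf
ocyxx
spmy
ibrz
zepxr
nauv

Derivation:
Hunk 1: at line 5 remove [tylz] add [hwfis,hos] -> 13 lines: xgfwi cqqag shv ssbyx dub hwfis hos siyh zjbxi nxu nqgmr zepxr nauv
Hunk 2: at line 6 remove [hos,siyh] add [zpibt,cwi,jizax] -> 14 lines: xgfwi cqqag shv ssbyx dub hwfis zpibt cwi jizax zjbxi nxu nqgmr zepxr nauv
Hunk 3: at line 2 remove [shv,ssbyx] add [dlgb] -> 13 lines: xgfwi cqqag dlgb dub hwfis zpibt cwi jizax zjbxi nxu nqgmr zepxr nauv
Hunk 4: at line 8 remove [nxu] add [xerf,ocyxx,spmy] -> 15 lines: xgfwi cqqag dlgb dub hwfis zpibt cwi jizax zjbxi xerf ocyxx spmy nqgmr zepxr nauv
Hunk 5: at line 12 remove [nqgmr] add [ibrz] -> 15 lines: xgfwi cqqag dlgb dub hwfis zpibt cwi jizax zjbxi xerf ocyxx spmy ibrz zepxr nauv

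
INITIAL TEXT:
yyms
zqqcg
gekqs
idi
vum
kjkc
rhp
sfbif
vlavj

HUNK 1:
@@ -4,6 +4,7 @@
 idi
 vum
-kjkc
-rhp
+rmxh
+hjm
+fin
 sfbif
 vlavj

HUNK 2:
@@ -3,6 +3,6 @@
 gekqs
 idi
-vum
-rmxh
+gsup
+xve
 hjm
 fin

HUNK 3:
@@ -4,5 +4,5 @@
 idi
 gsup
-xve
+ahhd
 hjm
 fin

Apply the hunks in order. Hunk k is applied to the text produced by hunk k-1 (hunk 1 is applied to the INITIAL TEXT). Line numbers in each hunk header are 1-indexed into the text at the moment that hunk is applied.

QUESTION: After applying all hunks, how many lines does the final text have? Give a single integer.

Hunk 1: at line 4 remove [kjkc,rhp] add [rmxh,hjm,fin] -> 10 lines: yyms zqqcg gekqs idi vum rmxh hjm fin sfbif vlavj
Hunk 2: at line 3 remove [vum,rmxh] add [gsup,xve] -> 10 lines: yyms zqqcg gekqs idi gsup xve hjm fin sfbif vlavj
Hunk 3: at line 4 remove [xve] add [ahhd] -> 10 lines: yyms zqqcg gekqs idi gsup ahhd hjm fin sfbif vlavj
Final line count: 10

Answer: 10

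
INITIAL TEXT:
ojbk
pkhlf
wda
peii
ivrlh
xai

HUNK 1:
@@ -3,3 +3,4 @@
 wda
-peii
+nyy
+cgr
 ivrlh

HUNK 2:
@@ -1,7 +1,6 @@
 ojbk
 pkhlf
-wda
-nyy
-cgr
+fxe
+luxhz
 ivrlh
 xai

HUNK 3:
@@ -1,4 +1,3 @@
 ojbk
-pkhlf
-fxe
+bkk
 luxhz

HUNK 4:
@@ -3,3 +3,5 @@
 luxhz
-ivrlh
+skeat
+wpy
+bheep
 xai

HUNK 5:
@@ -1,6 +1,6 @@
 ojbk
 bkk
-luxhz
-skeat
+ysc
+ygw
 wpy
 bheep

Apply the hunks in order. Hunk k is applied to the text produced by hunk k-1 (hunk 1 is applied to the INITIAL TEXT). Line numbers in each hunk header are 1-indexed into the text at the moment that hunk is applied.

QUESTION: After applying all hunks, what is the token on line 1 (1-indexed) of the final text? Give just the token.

Answer: ojbk

Derivation:
Hunk 1: at line 3 remove [peii] add [nyy,cgr] -> 7 lines: ojbk pkhlf wda nyy cgr ivrlh xai
Hunk 2: at line 1 remove [wda,nyy,cgr] add [fxe,luxhz] -> 6 lines: ojbk pkhlf fxe luxhz ivrlh xai
Hunk 3: at line 1 remove [pkhlf,fxe] add [bkk] -> 5 lines: ojbk bkk luxhz ivrlh xai
Hunk 4: at line 3 remove [ivrlh] add [skeat,wpy,bheep] -> 7 lines: ojbk bkk luxhz skeat wpy bheep xai
Hunk 5: at line 1 remove [luxhz,skeat] add [ysc,ygw] -> 7 lines: ojbk bkk ysc ygw wpy bheep xai
Final line 1: ojbk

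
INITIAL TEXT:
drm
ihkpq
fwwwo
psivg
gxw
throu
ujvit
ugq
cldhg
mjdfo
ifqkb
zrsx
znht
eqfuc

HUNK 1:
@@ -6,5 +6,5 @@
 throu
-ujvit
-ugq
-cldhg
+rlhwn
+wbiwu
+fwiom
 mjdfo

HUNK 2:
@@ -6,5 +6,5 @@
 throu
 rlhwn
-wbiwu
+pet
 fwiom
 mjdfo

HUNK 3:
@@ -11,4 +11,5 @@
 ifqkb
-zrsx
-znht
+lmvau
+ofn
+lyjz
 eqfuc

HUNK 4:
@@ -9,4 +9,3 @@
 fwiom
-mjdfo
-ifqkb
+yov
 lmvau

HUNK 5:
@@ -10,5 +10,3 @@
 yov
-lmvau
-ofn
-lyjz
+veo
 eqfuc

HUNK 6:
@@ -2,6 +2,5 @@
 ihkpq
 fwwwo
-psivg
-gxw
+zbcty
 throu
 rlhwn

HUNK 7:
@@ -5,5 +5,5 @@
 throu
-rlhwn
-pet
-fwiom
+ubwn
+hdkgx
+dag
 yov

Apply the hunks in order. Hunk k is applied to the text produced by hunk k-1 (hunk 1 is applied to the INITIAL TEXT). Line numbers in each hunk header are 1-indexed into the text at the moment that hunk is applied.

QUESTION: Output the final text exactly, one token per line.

Answer: drm
ihkpq
fwwwo
zbcty
throu
ubwn
hdkgx
dag
yov
veo
eqfuc

Derivation:
Hunk 1: at line 6 remove [ujvit,ugq,cldhg] add [rlhwn,wbiwu,fwiom] -> 14 lines: drm ihkpq fwwwo psivg gxw throu rlhwn wbiwu fwiom mjdfo ifqkb zrsx znht eqfuc
Hunk 2: at line 6 remove [wbiwu] add [pet] -> 14 lines: drm ihkpq fwwwo psivg gxw throu rlhwn pet fwiom mjdfo ifqkb zrsx znht eqfuc
Hunk 3: at line 11 remove [zrsx,znht] add [lmvau,ofn,lyjz] -> 15 lines: drm ihkpq fwwwo psivg gxw throu rlhwn pet fwiom mjdfo ifqkb lmvau ofn lyjz eqfuc
Hunk 4: at line 9 remove [mjdfo,ifqkb] add [yov] -> 14 lines: drm ihkpq fwwwo psivg gxw throu rlhwn pet fwiom yov lmvau ofn lyjz eqfuc
Hunk 5: at line 10 remove [lmvau,ofn,lyjz] add [veo] -> 12 lines: drm ihkpq fwwwo psivg gxw throu rlhwn pet fwiom yov veo eqfuc
Hunk 6: at line 2 remove [psivg,gxw] add [zbcty] -> 11 lines: drm ihkpq fwwwo zbcty throu rlhwn pet fwiom yov veo eqfuc
Hunk 7: at line 5 remove [rlhwn,pet,fwiom] add [ubwn,hdkgx,dag] -> 11 lines: drm ihkpq fwwwo zbcty throu ubwn hdkgx dag yov veo eqfuc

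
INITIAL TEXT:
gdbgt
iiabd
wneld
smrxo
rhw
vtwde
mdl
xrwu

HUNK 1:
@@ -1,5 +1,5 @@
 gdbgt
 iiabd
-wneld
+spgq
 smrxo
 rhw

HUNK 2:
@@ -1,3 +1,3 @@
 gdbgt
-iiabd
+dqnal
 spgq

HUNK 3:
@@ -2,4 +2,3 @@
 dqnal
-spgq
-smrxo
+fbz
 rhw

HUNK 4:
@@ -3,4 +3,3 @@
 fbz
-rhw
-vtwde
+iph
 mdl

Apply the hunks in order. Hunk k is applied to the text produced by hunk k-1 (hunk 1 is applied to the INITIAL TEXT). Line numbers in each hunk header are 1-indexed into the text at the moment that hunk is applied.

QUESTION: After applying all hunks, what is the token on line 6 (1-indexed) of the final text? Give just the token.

Hunk 1: at line 1 remove [wneld] add [spgq] -> 8 lines: gdbgt iiabd spgq smrxo rhw vtwde mdl xrwu
Hunk 2: at line 1 remove [iiabd] add [dqnal] -> 8 lines: gdbgt dqnal spgq smrxo rhw vtwde mdl xrwu
Hunk 3: at line 2 remove [spgq,smrxo] add [fbz] -> 7 lines: gdbgt dqnal fbz rhw vtwde mdl xrwu
Hunk 4: at line 3 remove [rhw,vtwde] add [iph] -> 6 lines: gdbgt dqnal fbz iph mdl xrwu
Final line 6: xrwu

Answer: xrwu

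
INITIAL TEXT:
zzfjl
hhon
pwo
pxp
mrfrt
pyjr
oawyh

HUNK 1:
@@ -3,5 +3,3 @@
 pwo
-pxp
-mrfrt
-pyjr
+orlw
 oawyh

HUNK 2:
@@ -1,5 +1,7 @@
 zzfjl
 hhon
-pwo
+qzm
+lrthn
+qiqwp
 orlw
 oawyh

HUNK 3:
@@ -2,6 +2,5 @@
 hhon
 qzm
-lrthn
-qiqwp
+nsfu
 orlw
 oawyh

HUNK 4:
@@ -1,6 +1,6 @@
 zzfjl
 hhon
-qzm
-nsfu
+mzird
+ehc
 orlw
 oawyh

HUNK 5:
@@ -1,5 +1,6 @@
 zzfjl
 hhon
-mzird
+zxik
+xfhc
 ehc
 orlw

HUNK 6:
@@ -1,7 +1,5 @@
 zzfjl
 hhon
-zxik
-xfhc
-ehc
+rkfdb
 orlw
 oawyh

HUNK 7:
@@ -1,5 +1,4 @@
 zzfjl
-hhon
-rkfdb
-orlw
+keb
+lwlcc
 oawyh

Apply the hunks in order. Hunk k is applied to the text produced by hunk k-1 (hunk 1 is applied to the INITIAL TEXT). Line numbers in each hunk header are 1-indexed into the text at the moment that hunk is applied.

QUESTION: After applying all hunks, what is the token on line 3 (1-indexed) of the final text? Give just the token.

Hunk 1: at line 3 remove [pxp,mrfrt,pyjr] add [orlw] -> 5 lines: zzfjl hhon pwo orlw oawyh
Hunk 2: at line 1 remove [pwo] add [qzm,lrthn,qiqwp] -> 7 lines: zzfjl hhon qzm lrthn qiqwp orlw oawyh
Hunk 3: at line 2 remove [lrthn,qiqwp] add [nsfu] -> 6 lines: zzfjl hhon qzm nsfu orlw oawyh
Hunk 4: at line 1 remove [qzm,nsfu] add [mzird,ehc] -> 6 lines: zzfjl hhon mzird ehc orlw oawyh
Hunk 5: at line 1 remove [mzird] add [zxik,xfhc] -> 7 lines: zzfjl hhon zxik xfhc ehc orlw oawyh
Hunk 6: at line 1 remove [zxik,xfhc,ehc] add [rkfdb] -> 5 lines: zzfjl hhon rkfdb orlw oawyh
Hunk 7: at line 1 remove [hhon,rkfdb,orlw] add [keb,lwlcc] -> 4 lines: zzfjl keb lwlcc oawyh
Final line 3: lwlcc

Answer: lwlcc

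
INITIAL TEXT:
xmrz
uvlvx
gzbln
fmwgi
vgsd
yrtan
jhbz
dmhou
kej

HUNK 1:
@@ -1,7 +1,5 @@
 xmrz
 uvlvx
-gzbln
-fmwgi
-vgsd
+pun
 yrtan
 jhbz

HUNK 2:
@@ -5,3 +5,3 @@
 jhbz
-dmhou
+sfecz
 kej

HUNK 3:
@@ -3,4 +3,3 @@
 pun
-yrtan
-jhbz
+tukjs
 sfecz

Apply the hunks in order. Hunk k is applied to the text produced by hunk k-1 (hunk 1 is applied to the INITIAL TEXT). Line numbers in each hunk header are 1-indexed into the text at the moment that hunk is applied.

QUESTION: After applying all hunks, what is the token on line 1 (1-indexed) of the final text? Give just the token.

Hunk 1: at line 1 remove [gzbln,fmwgi,vgsd] add [pun] -> 7 lines: xmrz uvlvx pun yrtan jhbz dmhou kej
Hunk 2: at line 5 remove [dmhou] add [sfecz] -> 7 lines: xmrz uvlvx pun yrtan jhbz sfecz kej
Hunk 3: at line 3 remove [yrtan,jhbz] add [tukjs] -> 6 lines: xmrz uvlvx pun tukjs sfecz kej
Final line 1: xmrz

Answer: xmrz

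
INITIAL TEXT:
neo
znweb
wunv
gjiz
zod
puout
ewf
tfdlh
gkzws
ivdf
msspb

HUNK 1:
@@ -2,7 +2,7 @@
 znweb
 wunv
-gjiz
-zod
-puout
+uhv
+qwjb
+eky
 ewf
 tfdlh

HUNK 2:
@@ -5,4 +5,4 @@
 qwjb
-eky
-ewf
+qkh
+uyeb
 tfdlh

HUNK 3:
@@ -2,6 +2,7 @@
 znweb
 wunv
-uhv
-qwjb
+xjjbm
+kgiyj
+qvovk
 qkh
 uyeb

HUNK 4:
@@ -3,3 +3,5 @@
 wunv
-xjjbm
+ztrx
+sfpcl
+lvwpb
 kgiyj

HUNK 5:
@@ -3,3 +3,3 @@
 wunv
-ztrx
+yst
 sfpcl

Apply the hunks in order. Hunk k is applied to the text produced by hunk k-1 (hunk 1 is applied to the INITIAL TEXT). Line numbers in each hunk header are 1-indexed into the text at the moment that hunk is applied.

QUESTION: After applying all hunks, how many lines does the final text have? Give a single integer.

Hunk 1: at line 2 remove [gjiz,zod,puout] add [uhv,qwjb,eky] -> 11 lines: neo znweb wunv uhv qwjb eky ewf tfdlh gkzws ivdf msspb
Hunk 2: at line 5 remove [eky,ewf] add [qkh,uyeb] -> 11 lines: neo znweb wunv uhv qwjb qkh uyeb tfdlh gkzws ivdf msspb
Hunk 3: at line 2 remove [uhv,qwjb] add [xjjbm,kgiyj,qvovk] -> 12 lines: neo znweb wunv xjjbm kgiyj qvovk qkh uyeb tfdlh gkzws ivdf msspb
Hunk 4: at line 3 remove [xjjbm] add [ztrx,sfpcl,lvwpb] -> 14 lines: neo znweb wunv ztrx sfpcl lvwpb kgiyj qvovk qkh uyeb tfdlh gkzws ivdf msspb
Hunk 5: at line 3 remove [ztrx] add [yst] -> 14 lines: neo znweb wunv yst sfpcl lvwpb kgiyj qvovk qkh uyeb tfdlh gkzws ivdf msspb
Final line count: 14

Answer: 14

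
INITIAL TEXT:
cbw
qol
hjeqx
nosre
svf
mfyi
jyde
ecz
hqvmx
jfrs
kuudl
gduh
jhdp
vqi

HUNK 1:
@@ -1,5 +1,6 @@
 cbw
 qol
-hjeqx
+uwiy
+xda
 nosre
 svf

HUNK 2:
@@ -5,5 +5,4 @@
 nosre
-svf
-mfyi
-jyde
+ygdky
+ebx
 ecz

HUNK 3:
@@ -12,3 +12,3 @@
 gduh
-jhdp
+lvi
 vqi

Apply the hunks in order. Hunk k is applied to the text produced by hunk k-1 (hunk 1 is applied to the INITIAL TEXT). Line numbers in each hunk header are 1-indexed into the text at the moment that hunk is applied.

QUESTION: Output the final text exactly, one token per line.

Answer: cbw
qol
uwiy
xda
nosre
ygdky
ebx
ecz
hqvmx
jfrs
kuudl
gduh
lvi
vqi

Derivation:
Hunk 1: at line 1 remove [hjeqx] add [uwiy,xda] -> 15 lines: cbw qol uwiy xda nosre svf mfyi jyde ecz hqvmx jfrs kuudl gduh jhdp vqi
Hunk 2: at line 5 remove [svf,mfyi,jyde] add [ygdky,ebx] -> 14 lines: cbw qol uwiy xda nosre ygdky ebx ecz hqvmx jfrs kuudl gduh jhdp vqi
Hunk 3: at line 12 remove [jhdp] add [lvi] -> 14 lines: cbw qol uwiy xda nosre ygdky ebx ecz hqvmx jfrs kuudl gduh lvi vqi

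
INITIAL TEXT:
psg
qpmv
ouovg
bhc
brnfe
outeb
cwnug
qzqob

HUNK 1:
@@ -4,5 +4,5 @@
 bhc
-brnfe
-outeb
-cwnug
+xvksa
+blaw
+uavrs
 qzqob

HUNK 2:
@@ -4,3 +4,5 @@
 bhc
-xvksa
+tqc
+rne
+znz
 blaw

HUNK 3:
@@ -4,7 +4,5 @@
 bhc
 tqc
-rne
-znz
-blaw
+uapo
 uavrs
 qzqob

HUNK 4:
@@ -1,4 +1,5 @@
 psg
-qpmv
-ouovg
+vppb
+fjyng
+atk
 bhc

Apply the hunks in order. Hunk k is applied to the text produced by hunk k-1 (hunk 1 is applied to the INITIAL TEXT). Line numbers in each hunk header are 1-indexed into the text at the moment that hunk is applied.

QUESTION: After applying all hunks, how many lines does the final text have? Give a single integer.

Answer: 9

Derivation:
Hunk 1: at line 4 remove [brnfe,outeb,cwnug] add [xvksa,blaw,uavrs] -> 8 lines: psg qpmv ouovg bhc xvksa blaw uavrs qzqob
Hunk 2: at line 4 remove [xvksa] add [tqc,rne,znz] -> 10 lines: psg qpmv ouovg bhc tqc rne znz blaw uavrs qzqob
Hunk 3: at line 4 remove [rne,znz,blaw] add [uapo] -> 8 lines: psg qpmv ouovg bhc tqc uapo uavrs qzqob
Hunk 4: at line 1 remove [qpmv,ouovg] add [vppb,fjyng,atk] -> 9 lines: psg vppb fjyng atk bhc tqc uapo uavrs qzqob
Final line count: 9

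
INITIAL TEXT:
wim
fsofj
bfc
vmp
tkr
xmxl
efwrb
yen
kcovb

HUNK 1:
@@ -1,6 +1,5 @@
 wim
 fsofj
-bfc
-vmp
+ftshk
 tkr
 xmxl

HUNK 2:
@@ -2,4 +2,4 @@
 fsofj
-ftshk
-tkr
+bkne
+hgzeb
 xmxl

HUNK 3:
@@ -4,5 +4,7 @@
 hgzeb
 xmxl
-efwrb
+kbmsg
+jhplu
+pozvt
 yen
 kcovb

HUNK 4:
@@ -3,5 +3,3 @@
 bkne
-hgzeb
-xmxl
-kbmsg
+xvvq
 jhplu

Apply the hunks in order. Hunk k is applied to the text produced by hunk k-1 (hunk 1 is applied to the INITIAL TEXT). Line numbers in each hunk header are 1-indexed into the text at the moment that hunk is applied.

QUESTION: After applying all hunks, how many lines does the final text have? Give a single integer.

Answer: 8

Derivation:
Hunk 1: at line 1 remove [bfc,vmp] add [ftshk] -> 8 lines: wim fsofj ftshk tkr xmxl efwrb yen kcovb
Hunk 2: at line 2 remove [ftshk,tkr] add [bkne,hgzeb] -> 8 lines: wim fsofj bkne hgzeb xmxl efwrb yen kcovb
Hunk 3: at line 4 remove [efwrb] add [kbmsg,jhplu,pozvt] -> 10 lines: wim fsofj bkne hgzeb xmxl kbmsg jhplu pozvt yen kcovb
Hunk 4: at line 3 remove [hgzeb,xmxl,kbmsg] add [xvvq] -> 8 lines: wim fsofj bkne xvvq jhplu pozvt yen kcovb
Final line count: 8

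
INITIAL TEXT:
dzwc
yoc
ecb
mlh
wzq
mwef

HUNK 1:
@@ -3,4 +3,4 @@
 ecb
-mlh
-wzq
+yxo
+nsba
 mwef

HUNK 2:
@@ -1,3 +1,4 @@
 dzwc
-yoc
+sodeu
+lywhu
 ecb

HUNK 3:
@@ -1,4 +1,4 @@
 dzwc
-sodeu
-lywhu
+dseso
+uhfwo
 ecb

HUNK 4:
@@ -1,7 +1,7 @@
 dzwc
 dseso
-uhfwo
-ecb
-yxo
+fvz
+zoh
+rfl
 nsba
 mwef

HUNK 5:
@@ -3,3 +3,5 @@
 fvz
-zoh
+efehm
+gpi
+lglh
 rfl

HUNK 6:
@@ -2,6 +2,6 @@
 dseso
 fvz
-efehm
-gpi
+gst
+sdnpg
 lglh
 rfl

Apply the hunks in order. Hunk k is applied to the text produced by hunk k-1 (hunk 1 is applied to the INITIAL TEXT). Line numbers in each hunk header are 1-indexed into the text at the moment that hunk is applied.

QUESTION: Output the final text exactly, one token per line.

Hunk 1: at line 3 remove [mlh,wzq] add [yxo,nsba] -> 6 lines: dzwc yoc ecb yxo nsba mwef
Hunk 2: at line 1 remove [yoc] add [sodeu,lywhu] -> 7 lines: dzwc sodeu lywhu ecb yxo nsba mwef
Hunk 3: at line 1 remove [sodeu,lywhu] add [dseso,uhfwo] -> 7 lines: dzwc dseso uhfwo ecb yxo nsba mwef
Hunk 4: at line 1 remove [uhfwo,ecb,yxo] add [fvz,zoh,rfl] -> 7 lines: dzwc dseso fvz zoh rfl nsba mwef
Hunk 5: at line 3 remove [zoh] add [efehm,gpi,lglh] -> 9 lines: dzwc dseso fvz efehm gpi lglh rfl nsba mwef
Hunk 6: at line 2 remove [efehm,gpi] add [gst,sdnpg] -> 9 lines: dzwc dseso fvz gst sdnpg lglh rfl nsba mwef

Answer: dzwc
dseso
fvz
gst
sdnpg
lglh
rfl
nsba
mwef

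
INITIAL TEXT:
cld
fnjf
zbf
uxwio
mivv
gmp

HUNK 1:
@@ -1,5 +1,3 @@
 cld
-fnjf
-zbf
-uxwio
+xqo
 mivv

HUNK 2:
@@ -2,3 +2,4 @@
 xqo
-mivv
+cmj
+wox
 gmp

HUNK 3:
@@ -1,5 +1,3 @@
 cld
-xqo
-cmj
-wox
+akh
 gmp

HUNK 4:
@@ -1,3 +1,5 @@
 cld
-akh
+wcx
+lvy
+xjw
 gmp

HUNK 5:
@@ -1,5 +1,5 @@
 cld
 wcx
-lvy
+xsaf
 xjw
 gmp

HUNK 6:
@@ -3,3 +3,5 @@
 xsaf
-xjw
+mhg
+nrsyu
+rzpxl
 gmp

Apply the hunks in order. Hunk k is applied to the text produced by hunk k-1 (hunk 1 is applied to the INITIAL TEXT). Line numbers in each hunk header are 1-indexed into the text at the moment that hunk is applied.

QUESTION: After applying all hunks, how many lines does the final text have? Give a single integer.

Answer: 7

Derivation:
Hunk 1: at line 1 remove [fnjf,zbf,uxwio] add [xqo] -> 4 lines: cld xqo mivv gmp
Hunk 2: at line 2 remove [mivv] add [cmj,wox] -> 5 lines: cld xqo cmj wox gmp
Hunk 3: at line 1 remove [xqo,cmj,wox] add [akh] -> 3 lines: cld akh gmp
Hunk 4: at line 1 remove [akh] add [wcx,lvy,xjw] -> 5 lines: cld wcx lvy xjw gmp
Hunk 5: at line 1 remove [lvy] add [xsaf] -> 5 lines: cld wcx xsaf xjw gmp
Hunk 6: at line 3 remove [xjw] add [mhg,nrsyu,rzpxl] -> 7 lines: cld wcx xsaf mhg nrsyu rzpxl gmp
Final line count: 7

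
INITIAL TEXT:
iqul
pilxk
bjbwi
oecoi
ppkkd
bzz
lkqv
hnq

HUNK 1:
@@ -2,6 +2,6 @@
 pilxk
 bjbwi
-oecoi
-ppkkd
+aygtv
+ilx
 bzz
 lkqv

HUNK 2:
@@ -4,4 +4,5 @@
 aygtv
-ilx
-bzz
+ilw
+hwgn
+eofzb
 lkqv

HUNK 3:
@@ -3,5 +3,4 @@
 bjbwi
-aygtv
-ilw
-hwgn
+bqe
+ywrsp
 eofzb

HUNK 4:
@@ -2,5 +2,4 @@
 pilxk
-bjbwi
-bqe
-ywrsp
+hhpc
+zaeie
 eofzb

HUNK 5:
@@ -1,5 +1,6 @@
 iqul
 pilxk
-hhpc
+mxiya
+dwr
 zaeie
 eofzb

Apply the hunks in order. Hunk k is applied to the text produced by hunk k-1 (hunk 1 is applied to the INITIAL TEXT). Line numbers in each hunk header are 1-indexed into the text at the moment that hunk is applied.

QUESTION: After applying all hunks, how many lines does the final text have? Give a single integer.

Answer: 8

Derivation:
Hunk 1: at line 2 remove [oecoi,ppkkd] add [aygtv,ilx] -> 8 lines: iqul pilxk bjbwi aygtv ilx bzz lkqv hnq
Hunk 2: at line 4 remove [ilx,bzz] add [ilw,hwgn,eofzb] -> 9 lines: iqul pilxk bjbwi aygtv ilw hwgn eofzb lkqv hnq
Hunk 3: at line 3 remove [aygtv,ilw,hwgn] add [bqe,ywrsp] -> 8 lines: iqul pilxk bjbwi bqe ywrsp eofzb lkqv hnq
Hunk 4: at line 2 remove [bjbwi,bqe,ywrsp] add [hhpc,zaeie] -> 7 lines: iqul pilxk hhpc zaeie eofzb lkqv hnq
Hunk 5: at line 1 remove [hhpc] add [mxiya,dwr] -> 8 lines: iqul pilxk mxiya dwr zaeie eofzb lkqv hnq
Final line count: 8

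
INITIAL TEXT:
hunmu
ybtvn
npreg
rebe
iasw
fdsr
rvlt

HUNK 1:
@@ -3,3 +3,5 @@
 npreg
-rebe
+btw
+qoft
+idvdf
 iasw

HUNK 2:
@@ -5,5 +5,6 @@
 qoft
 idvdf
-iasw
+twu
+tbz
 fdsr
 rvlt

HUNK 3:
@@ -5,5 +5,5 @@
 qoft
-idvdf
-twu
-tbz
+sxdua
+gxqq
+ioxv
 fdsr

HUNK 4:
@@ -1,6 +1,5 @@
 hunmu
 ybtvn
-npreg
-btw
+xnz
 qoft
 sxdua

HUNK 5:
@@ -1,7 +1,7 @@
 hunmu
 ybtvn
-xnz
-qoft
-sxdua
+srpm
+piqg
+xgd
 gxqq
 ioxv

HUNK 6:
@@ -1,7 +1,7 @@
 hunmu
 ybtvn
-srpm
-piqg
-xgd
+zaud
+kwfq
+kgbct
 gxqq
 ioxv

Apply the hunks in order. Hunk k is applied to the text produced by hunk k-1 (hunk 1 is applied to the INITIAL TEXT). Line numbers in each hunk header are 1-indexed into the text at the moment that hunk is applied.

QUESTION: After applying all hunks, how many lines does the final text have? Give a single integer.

Answer: 9

Derivation:
Hunk 1: at line 3 remove [rebe] add [btw,qoft,idvdf] -> 9 lines: hunmu ybtvn npreg btw qoft idvdf iasw fdsr rvlt
Hunk 2: at line 5 remove [iasw] add [twu,tbz] -> 10 lines: hunmu ybtvn npreg btw qoft idvdf twu tbz fdsr rvlt
Hunk 3: at line 5 remove [idvdf,twu,tbz] add [sxdua,gxqq,ioxv] -> 10 lines: hunmu ybtvn npreg btw qoft sxdua gxqq ioxv fdsr rvlt
Hunk 4: at line 1 remove [npreg,btw] add [xnz] -> 9 lines: hunmu ybtvn xnz qoft sxdua gxqq ioxv fdsr rvlt
Hunk 5: at line 1 remove [xnz,qoft,sxdua] add [srpm,piqg,xgd] -> 9 lines: hunmu ybtvn srpm piqg xgd gxqq ioxv fdsr rvlt
Hunk 6: at line 1 remove [srpm,piqg,xgd] add [zaud,kwfq,kgbct] -> 9 lines: hunmu ybtvn zaud kwfq kgbct gxqq ioxv fdsr rvlt
Final line count: 9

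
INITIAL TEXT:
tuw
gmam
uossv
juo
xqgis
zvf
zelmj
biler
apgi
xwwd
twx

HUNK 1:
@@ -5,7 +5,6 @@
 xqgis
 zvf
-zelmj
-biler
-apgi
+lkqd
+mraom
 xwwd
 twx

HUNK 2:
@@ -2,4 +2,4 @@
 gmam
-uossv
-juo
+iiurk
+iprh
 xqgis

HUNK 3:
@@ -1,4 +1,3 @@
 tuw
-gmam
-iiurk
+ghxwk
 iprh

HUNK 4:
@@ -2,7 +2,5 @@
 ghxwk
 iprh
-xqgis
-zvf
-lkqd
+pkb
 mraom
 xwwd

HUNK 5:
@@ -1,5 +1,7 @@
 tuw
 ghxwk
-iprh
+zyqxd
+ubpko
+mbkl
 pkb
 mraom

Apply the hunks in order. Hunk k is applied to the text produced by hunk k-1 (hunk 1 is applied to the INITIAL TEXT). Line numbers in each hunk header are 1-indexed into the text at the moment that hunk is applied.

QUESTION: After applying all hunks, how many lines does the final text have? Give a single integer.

Hunk 1: at line 5 remove [zelmj,biler,apgi] add [lkqd,mraom] -> 10 lines: tuw gmam uossv juo xqgis zvf lkqd mraom xwwd twx
Hunk 2: at line 2 remove [uossv,juo] add [iiurk,iprh] -> 10 lines: tuw gmam iiurk iprh xqgis zvf lkqd mraom xwwd twx
Hunk 3: at line 1 remove [gmam,iiurk] add [ghxwk] -> 9 lines: tuw ghxwk iprh xqgis zvf lkqd mraom xwwd twx
Hunk 4: at line 2 remove [xqgis,zvf,lkqd] add [pkb] -> 7 lines: tuw ghxwk iprh pkb mraom xwwd twx
Hunk 5: at line 1 remove [iprh] add [zyqxd,ubpko,mbkl] -> 9 lines: tuw ghxwk zyqxd ubpko mbkl pkb mraom xwwd twx
Final line count: 9

Answer: 9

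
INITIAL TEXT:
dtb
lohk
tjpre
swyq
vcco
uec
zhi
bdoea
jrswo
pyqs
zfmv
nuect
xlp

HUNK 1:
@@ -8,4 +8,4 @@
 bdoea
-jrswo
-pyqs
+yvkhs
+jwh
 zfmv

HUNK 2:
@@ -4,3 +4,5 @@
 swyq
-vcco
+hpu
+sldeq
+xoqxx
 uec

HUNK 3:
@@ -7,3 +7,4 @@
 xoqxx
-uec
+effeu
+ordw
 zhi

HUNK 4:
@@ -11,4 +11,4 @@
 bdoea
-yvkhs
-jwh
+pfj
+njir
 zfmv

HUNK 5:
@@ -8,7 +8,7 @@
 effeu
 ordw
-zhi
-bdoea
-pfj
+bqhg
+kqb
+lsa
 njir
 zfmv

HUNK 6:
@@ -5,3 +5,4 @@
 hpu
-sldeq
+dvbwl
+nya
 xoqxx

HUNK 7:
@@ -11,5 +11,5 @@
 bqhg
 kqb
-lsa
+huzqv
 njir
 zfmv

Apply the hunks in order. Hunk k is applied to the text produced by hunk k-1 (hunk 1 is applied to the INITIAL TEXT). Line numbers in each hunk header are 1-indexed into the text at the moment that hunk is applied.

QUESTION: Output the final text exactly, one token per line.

Answer: dtb
lohk
tjpre
swyq
hpu
dvbwl
nya
xoqxx
effeu
ordw
bqhg
kqb
huzqv
njir
zfmv
nuect
xlp

Derivation:
Hunk 1: at line 8 remove [jrswo,pyqs] add [yvkhs,jwh] -> 13 lines: dtb lohk tjpre swyq vcco uec zhi bdoea yvkhs jwh zfmv nuect xlp
Hunk 2: at line 4 remove [vcco] add [hpu,sldeq,xoqxx] -> 15 lines: dtb lohk tjpre swyq hpu sldeq xoqxx uec zhi bdoea yvkhs jwh zfmv nuect xlp
Hunk 3: at line 7 remove [uec] add [effeu,ordw] -> 16 lines: dtb lohk tjpre swyq hpu sldeq xoqxx effeu ordw zhi bdoea yvkhs jwh zfmv nuect xlp
Hunk 4: at line 11 remove [yvkhs,jwh] add [pfj,njir] -> 16 lines: dtb lohk tjpre swyq hpu sldeq xoqxx effeu ordw zhi bdoea pfj njir zfmv nuect xlp
Hunk 5: at line 8 remove [zhi,bdoea,pfj] add [bqhg,kqb,lsa] -> 16 lines: dtb lohk tjpre swyq hpu sldeq xoqxx effeu ordw bqhg kqb lsa njir zfmv nuect xlp
Hunk 6: at line 5 remove [sldeq] add [dvbwl,nya] -> 17 lines: dtb lohk tjpre swyq hpu dvbwl nya xoqxx effeu ordw bqhg kqb lsa njir zfmv nuect xlp
Hunk 7: at line 11 remove [lsa] add [huzqv] -> 17 lines: dtb lohk tjpre swyq hpu dvbwl nya xoqxx effeu ordw bqhg kqb huzqv njir zfmv nuect xlp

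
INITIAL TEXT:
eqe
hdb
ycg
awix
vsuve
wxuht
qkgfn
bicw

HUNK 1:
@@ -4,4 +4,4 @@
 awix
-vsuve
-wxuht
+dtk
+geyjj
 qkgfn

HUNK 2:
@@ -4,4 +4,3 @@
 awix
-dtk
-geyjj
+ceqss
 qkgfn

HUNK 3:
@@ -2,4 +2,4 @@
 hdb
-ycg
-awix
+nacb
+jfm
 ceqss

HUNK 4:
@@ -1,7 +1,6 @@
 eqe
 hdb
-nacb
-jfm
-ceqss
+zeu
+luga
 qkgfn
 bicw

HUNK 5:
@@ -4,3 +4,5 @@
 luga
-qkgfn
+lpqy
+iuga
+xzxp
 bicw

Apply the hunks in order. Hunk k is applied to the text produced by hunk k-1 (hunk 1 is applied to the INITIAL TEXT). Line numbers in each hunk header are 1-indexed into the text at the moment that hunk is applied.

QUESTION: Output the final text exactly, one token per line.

Answer: eqe
hdb
zeu
luga
lpqy
iuga
xzxp
bicw

Derivation:
Hunk 1: at line 4 remove [vsuve,wxuht] add [dtk,geyjj] -> 8 lines: eqe hdb ycg awix dtk geyjj qkgfn bicw
Hunk 2: at line 4 remove [dtk,geyjj] add [ceqss] -> 7 lines: eqe hdb ycg awix ceqss qkgfn bicw
Hunk 3: at line 2 remove [ycg,awix] add [nacb,jfm] -> 7 lines: eqe hdb nacb jfm ceqss qkgfn bicw
Hunk 4: at line 1 remove [nacb,jfm,ceqss] add [zeu,luga] -> 6 lines: eqe hdb zeu luga qkgfn bicw
Hunk 5: at line 4 remove [qkgfn] add [lpqy,iuga,xzxp] -> 8 lines: eqe hdb zeu luga lpqy iuga xzxp bicw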